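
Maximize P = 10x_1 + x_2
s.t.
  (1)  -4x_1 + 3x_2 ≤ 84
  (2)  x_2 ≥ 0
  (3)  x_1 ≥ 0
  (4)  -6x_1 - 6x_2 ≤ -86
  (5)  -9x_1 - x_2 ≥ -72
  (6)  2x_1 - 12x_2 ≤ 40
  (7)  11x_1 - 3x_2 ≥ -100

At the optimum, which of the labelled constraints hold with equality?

(4) and (5)

Extreme points and P = 10x_1 + x_2:
  (0, 28) → P = 28
  (132/31, 1044/31) → P = 2364/31
  (0, 43/3) → P = 43/3
  (173/24, 57/8) → P = 1901/24

The maximum is at (173/24, 57/8). Substituting into each constraint, equality holds for (4) and (5); the remaining constraints have slack.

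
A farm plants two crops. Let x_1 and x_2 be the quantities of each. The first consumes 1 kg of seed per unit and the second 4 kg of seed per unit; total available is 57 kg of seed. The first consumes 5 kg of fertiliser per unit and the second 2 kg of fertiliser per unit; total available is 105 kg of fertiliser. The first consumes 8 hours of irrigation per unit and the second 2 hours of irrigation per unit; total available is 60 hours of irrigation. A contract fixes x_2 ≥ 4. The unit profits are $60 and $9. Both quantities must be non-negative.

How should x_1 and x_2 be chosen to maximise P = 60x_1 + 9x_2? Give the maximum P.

x_1 = 13/2, x_2 = 4, maximum P = 426

Vertices and P = 60x_1 + 9x_2:
  (0, 57/4) → P = 513/4
  (0, 4) → P = 36
  (21/5, 66/5) → P = 1854/5
  (13/2, 4) → P = 426

The optimum lies where 8x_1 + 2x_2 = 60 and x_2 = 4.
Solving simultaneously gives x_1 = 13/2, x_2 = 4.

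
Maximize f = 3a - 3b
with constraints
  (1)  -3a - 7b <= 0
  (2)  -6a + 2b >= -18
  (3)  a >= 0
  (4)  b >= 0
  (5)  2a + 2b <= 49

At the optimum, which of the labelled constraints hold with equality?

(2) and (4)

Feasible corners and f = 3a - 3b:
  (0, 0) → f = 0
  (3, 0) → f = 9
  (67/8, 129/8) → f = -93/4
  (0, 49/2) → f = -147/2

The maximum is at (3, 0). Substituting into each constraint, equality holds for (2) and (4); the remaining constraints have slack.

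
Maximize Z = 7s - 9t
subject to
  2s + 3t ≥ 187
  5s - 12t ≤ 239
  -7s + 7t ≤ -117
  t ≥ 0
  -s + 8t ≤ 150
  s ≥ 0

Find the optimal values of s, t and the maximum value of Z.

s = 928/7, t = 989/28, maximum Z = 17083/28

Extreme points and Z = 7s - 9t:
  (987/13, 457/39) → Z = 426
  (1046/19, 487/19) → Z = 2939/19
  (928/7, 989/28) → Z = 17083/28

At the optimal vertex, 5s - 12t = 239 and -s + 8t = 150.
Solving simultaneously gives s = 928/7, t = 989/28.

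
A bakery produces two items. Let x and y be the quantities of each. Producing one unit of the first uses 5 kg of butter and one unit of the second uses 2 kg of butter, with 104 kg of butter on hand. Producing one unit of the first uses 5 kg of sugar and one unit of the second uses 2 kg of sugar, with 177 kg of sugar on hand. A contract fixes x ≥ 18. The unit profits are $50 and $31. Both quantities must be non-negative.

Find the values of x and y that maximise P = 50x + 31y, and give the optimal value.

Feasible corners and P = 50x + 31y:
  (104/5, 0) → P = 1040
  (18, 0) → P = 900
  (18, 7) → P = 1117

x = 18, y = 7, maximum P = 1117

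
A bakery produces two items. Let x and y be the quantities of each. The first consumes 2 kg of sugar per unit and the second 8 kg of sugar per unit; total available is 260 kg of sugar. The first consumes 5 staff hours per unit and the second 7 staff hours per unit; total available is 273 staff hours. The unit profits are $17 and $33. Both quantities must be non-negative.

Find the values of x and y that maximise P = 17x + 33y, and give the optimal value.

Vertices and P = 17x + 33y:
  (0, 0) → P = 0
  (0, 65/2) → P = 2145/2
  (273/5, 0) → P = 4641/5
  (14, 29) → P = 1195

The optimum lies where 2x + 8y = 260 and 5x + 7y = 273.
Solving simultaneously gives x = 14, y = 29.

x = 14, y = 29, maximum P = 1195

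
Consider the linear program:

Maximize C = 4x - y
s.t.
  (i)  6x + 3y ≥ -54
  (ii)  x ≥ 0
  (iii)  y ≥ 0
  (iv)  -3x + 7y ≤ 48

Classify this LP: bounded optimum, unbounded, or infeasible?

unbounded

From the feasible point (0, 0), moving in the direction (7, 3) keeps every constraint satisfied while C increases without bound.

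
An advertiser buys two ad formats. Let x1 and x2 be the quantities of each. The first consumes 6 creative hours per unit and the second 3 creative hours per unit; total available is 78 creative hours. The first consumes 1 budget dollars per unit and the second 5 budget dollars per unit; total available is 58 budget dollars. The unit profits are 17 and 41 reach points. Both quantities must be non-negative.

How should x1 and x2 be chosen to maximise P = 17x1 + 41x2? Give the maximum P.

Feasible corners and P = 17x1 + 41x2:
  (0, 0) → P = 0
  (0, 58/5) → P = 2378/5
  (13, 0) → P = 221
  (8, 10) → P = 546

At the optimal vertex, 6x1 + 3x2 = 78 and x1 + 5x2 = 58.
Solving simultaneously gives x1 = 8, x2 = 10.

x1 = 8, x2 = 10, maximum P = 546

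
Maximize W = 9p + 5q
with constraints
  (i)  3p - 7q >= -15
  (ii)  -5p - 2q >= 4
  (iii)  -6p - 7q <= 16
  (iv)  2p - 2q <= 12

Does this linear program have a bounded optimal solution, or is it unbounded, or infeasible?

bounded optimum

Vertices and W = 9p + 5q:
  (-58/41, 63/41) → W = -207/41
  (-31/9, 2/3) → W = -83/3
  (4/23, -56/23) → W = -244/23
The feasible region has finitely many vertices and no improving ray; the maximum is -207/41 at (-58/41, 63/41).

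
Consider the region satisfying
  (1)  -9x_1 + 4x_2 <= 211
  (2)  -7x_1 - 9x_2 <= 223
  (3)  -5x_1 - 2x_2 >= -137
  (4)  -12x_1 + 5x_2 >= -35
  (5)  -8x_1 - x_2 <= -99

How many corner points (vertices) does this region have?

Intersecting each pair of boundary lines and keeping only the points that satisfy every inequality leaves:
  (755/49, 1469/49)
  (61/11, 601/11)
  (265/26, 227/13)

3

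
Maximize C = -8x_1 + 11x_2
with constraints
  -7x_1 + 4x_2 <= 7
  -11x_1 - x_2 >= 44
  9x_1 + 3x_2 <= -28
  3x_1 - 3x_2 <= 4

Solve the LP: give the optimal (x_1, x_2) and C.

x_1 = -61/17, x_2 = -77/17, maximum C = -359/17

Corner points and C = -8x_1 + 11x_2:
  (-61/17, -77/17) → C = -359/17
  (-37/9, -49/9) → C = -27
  (-32/9, -44/9) → C = -76/3

The binding constraints are -7x_1 + 4x_2 = 7 and -11x_1 - x_2 = 44.
Solving simultaneously gives x_1 = -61/17, x_2 = -77/17.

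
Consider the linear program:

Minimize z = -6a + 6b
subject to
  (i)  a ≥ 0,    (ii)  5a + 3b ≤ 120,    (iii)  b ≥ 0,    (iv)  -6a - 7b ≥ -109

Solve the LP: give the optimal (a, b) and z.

a = 109/6, b = 0, minimum z = -109

The optimum lies where b = 0 and -6a - 7b = -109.
Solving simultaneously gives a = 109/6, b = 0.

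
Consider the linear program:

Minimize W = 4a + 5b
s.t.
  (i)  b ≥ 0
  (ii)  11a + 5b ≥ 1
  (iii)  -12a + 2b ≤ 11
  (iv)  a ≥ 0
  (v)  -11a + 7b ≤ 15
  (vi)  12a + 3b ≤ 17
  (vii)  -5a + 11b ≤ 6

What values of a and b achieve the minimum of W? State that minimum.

Extreme points and W = 4a + 5b:
  (1/11, 0) → W = 4/11
  (17/12, 0) → W = 17/3
  (0, 1/5) → W = 1
  (0, 6/11) → W = 30/11
  (169/147, 157/147) → W = 487/49

The binding constraints are b = 0 and 11a + 5b = 1.
Solving simultaneously gives a = 1/11, b = 0.

a = 1/11, b = 0, minimum W = 4/11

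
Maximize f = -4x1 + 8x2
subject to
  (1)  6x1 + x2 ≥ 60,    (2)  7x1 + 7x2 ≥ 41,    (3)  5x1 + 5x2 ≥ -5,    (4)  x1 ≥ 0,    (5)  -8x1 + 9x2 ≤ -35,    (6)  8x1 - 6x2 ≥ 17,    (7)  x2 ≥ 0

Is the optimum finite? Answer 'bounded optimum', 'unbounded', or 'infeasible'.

From the feasible point (575/62, 135/31), moving in the direction (9, 8) keeps every constraint satisfied while f increases without bound.

unbounded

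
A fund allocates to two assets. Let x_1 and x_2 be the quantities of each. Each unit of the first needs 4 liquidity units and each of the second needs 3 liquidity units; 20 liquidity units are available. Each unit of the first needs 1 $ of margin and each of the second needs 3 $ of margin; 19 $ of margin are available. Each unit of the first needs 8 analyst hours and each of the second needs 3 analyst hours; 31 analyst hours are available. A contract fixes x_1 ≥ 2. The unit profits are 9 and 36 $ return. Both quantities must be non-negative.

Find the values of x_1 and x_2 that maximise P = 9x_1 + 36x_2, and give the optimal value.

Vertices and P = 9x_1 + 36x_2:
  (31/8, 0) → P = 279/8
  (2, 0) → P = 18
  (11/4, 3) → P = 531/4
  (2, 4) → P = 162

x_1 = 2, x_2 = 4, maximum P = 162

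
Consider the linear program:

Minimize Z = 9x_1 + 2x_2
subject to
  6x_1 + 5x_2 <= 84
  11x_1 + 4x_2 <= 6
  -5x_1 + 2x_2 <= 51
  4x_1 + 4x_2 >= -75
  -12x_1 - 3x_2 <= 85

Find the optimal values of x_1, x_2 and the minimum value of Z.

x_1 = -323/39, x_2 = 187/39, minimum Z = -2533/39

Corner points and Z = 9x_1 + 2x_2:
  (-32/7, 197/14) → Z = -13
  (81/7, -849/28) → Z = 87/2
  (-323/39, 187/39) → Z = -2533/39
  (-115/36, -140/9) → Z = -2155/36

The optimum lies where -5x_1 + 2x_2 = 51 and -12x_1 - 3x_2 = 85.
Solving simultaneously gives x_1 = -323/39, x_2 = 187/39.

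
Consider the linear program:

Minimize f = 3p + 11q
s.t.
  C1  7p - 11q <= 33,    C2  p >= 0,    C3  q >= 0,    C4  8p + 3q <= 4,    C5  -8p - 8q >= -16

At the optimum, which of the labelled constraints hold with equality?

Vertices and f = 3p + 11q:
  (0, 0) → f = 0
  (0, 4/3) → f = 44/3
  (1/2, 0) → f = 3/2

The minimum is at (0, 0). Substituting into each constraint, equality holds for C2 and C3; the remaining constraints have slack.

C2 and C3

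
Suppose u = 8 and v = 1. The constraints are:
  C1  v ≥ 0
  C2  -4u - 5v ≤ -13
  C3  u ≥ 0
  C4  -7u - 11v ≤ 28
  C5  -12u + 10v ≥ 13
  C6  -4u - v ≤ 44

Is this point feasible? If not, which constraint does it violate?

Constraint C5: -12u + 10v = -86, which is not ≥ 13. All other constraints are satisfied.

not feasible — violates C5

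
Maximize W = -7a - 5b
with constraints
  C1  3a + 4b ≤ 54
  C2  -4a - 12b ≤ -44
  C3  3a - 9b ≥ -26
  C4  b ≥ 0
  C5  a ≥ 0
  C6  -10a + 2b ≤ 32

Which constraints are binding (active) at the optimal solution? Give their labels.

Extreme points and W = -7a - 5b:
  (382/39, 80/13) → W = -298/3
  (18, 0) → W = -126
  (7/6, 59/18) → W = -221/9
  (11, 0) → W = -77

The maximum is at (7/6, 59/18). Substituting into each constraint, equality holds for C2 and C3; the remaining constraints have slack.

C2 and C3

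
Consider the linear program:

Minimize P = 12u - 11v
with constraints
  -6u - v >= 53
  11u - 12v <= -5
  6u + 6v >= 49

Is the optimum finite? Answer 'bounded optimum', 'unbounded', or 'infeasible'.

unbounded

From the feasible point (-367/30, 102/5), moving in the direction (-6, 6) keeps every constraint satisfied while P decreases without bound.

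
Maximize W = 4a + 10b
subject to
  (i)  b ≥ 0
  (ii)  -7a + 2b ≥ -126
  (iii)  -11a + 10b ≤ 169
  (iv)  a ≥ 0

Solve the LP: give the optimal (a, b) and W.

a = 799/24, b = 2569/48, maximum W = 5347/8

Extreme points and W = 4a + 10b:
  (18, 0) → W = 72
  (0, 0) → W = 0
  (799/24, 2569/48) → W = 5347/8
  (0, 169/10) → W = 169

The binding constraints are -7a + 2b = -126 and -11a + 10b = 169.
Solving simultaneously gives a = 799/24, b = 2569/48.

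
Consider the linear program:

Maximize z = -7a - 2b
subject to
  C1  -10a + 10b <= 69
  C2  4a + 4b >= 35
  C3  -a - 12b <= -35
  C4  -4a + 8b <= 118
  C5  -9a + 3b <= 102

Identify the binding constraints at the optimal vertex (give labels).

C1 and C2

Corner points and z = -7a - 2b:
  (37/40, 313/40) → z = -177/8
  (157/10, 113/5) → z = -1551/10
  (70/11, 105/44) → z = -1085/22
The feasible region is unbounded (it extends along (2, 1), (12, -1)), but z strictly decreases along every unbounded feasible direction, so there is no improving ray and the maximum is attained at a vertex.

The maximum is at (37/40, 313/40). Substituting into each constraint, equality holds for C1 and C2; the remaining constraints have slack.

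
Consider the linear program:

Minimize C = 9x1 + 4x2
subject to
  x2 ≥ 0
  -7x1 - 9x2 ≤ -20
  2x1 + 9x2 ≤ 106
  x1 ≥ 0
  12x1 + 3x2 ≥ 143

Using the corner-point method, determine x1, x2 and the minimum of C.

Feasible corners and C = 9x1 + 4x2:
  (53, 0) → C = 477
  (143/12, 0) → C = 429/4
  (19/2, 29/3) → C = 745/6

At the optimal vertex, x2 = 0 and 12x1 + 3x2 = 143.
Solving simultaneously gives x1 = 143/12, x2 = 0.

x1 = 143/12, x2 = 0, minimum C = 429/4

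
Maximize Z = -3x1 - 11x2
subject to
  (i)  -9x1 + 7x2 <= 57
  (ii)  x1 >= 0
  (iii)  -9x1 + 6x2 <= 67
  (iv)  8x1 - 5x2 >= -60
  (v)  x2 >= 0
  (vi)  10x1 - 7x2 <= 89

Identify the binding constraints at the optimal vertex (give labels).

(ii) and (v)

Corner points and Z = -3x1 - 11x2:
  (0, 57/7) → Z = -627/7
  (146, 1371/7) → Z = -18147/7
  (0, 0) → Z = 0
  (89/10, 0) → Z = -267/10

The maximum is at (0, 0). Substituting into each constraint, equality holds for (ii) and (v); the remaining constraints have slack.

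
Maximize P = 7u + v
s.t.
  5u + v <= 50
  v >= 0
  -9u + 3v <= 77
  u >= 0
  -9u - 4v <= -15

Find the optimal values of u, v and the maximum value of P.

u = 10, v = 0, maximum P = 70

The binding constraints are 5u + v = 50 and v = 0.
Solving simultaneously gives u = 10, v = 0.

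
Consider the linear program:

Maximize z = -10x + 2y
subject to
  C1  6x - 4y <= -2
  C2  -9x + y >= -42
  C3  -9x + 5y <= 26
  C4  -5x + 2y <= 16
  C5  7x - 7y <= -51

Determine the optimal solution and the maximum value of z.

Extreme points and z = -10x + 2y:
  (59/9, 17) → z = -284/9
  (345/56, 753/56) → z = -243/7
  (73/28, 277/28) → z = -44/7

x = 73/28, y = 277/28, maximum z = -44/7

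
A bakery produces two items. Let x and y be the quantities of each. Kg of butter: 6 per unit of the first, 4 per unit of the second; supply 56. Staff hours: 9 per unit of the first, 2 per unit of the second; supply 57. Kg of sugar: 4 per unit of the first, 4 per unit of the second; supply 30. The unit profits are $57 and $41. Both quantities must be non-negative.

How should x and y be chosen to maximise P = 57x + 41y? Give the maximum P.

Feasible corners and P = 57x + 41y:
  (0, 0) → P = 0
  (0, 15/2) → P = 615/2
  (19/3, 0) → P = 361
  (6, 3/2) → P = 807/2

The binding constraints are 9x + 2y = 57 and 4x + 4y = 30.
Solving simultaneously gives x = 6, y = 3/2.

x = 6, y = 3/2, maximum P = 807/2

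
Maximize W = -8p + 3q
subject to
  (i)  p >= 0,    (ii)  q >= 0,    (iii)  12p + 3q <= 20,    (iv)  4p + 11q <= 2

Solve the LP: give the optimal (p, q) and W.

The optimum lies where p = 0 and 4p + 11q = 2.
Solving simultaneously gives p = 0, q = 2/11.

p = 0, q = 2/11, maximum W = 6/11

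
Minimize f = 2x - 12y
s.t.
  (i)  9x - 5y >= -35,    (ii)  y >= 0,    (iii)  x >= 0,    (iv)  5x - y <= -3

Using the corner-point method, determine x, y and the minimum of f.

x = 5/4, y = 37/4, minimum f = -217/2

Feasible corners and f = 2x - 12y:
  (0, 7) → f = -84
  (5/4, 37/4) → f = -217/2
  (0, 3) → f = -36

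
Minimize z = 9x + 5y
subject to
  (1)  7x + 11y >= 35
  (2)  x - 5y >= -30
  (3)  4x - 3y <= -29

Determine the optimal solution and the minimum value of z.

Vertices and z = 9x + 5y:
  (-155/46, 245/46) → z = -85/23
  (-214/65, 343/65) → z = -211/65
  (-55/17, 91/17) → z = -40/17

The optimum lies where 7x + 11y = 35 and x - 5y = -30.
Solving simultaneously gives x = -155/46, y = 245/46.

x = -155/46, y = 245/46, minimum z = -85/23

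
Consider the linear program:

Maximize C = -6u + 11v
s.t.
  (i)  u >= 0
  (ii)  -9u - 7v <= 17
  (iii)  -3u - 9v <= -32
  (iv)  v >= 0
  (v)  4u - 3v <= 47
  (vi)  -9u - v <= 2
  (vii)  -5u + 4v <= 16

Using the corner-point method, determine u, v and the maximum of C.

u = 236, v = 299, maximum C = 1873

Corner points and C = -6u + 11v:
  (0, 32/9) → C = 352/9
  (0, 4) → C = 44
  (32/3, 0) → C = -64
  (47/4, 0) → C = -141/2
  (236, 299) → C = 1873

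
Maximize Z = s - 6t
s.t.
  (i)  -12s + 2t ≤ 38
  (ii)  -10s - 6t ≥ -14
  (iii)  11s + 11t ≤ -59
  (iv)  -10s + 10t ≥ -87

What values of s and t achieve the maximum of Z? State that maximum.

s = -277/50, t = -356/25, maximum Z = 799/10

Extreme points and Z = s - 6t:
  (-268/77, -145/77) → Z = 86/11
  (-277/50, -356/25) → Z = 799/10
  (367/220, -1547/220) → Z = 9649/220

The optimum lies where -12s + 2t = 38 and -10s + 10t = -87.
Solving simultaneously gives s = -277/50, t = -356/25.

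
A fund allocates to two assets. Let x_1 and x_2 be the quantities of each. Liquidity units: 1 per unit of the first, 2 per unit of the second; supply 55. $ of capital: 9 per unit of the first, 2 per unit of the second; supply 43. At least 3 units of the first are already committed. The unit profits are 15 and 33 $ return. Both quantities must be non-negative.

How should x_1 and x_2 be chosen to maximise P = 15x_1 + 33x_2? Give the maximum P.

Vertices and P = 15x_1 + 33x_2:
  (43/9, 0) → P = 215/3
  (3, 0) → P = 45
  (3, 8) → P = 309

The optimum lies where 9x_1 + 2x_2 = 43 and x_1 = 3.
Solving simultaneously gives x_1 = 3, x_2 = 8.

x_1 = 3, x_2 = 8, maximum P = 309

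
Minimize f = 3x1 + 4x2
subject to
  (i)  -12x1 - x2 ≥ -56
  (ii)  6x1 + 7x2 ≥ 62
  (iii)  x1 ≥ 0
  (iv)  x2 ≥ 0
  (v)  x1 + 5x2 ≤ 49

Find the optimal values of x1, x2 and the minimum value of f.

x1 = 55/13, x2 = 68/13, minimum f = 437/13

Feasible corners and f = 3x1 + 4x2:
  (55/13, 68/13) → f = 437/13
  (231/59, 532/59) → f = 2821/59
  (0, 62/7) → f = 248/7
  (0, 49/5) → f = 196/5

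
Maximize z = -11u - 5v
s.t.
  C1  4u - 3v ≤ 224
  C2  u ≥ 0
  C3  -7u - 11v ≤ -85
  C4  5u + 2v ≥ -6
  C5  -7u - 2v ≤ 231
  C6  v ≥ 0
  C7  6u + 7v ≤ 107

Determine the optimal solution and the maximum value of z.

Extreme points and z = -11u - 5v:
  (0, 85/11) → z = -425/11
  (0, 107/7) → z = -535/7
  (85/7, 0) → z = -935/7
  (107/6, 0) → z = -1177/6

At the optimal vertex, u = 0 and -7u - 11v = -85.
Solving simultaneously gives u = 0, v = 85/11.

u = 0, v = 85/11, maximum z = -425/11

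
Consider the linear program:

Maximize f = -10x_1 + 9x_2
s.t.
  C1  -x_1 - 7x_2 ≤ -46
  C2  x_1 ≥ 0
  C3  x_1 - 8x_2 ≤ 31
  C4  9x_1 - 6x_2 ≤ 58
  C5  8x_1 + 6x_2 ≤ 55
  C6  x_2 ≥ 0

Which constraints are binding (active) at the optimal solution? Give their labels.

C2 and C5

Corner points and f = -10x_1 + 9x_2:
  (0, 46/7) → f = 414/7
  (109/50, 313/50) → f = 1727/50
  (0, 55/6) → f = 165/2

The maximum is at (0, 55/6). Substituting into each constraint, equality holds for C2 and C5; the remaining constraints have slack.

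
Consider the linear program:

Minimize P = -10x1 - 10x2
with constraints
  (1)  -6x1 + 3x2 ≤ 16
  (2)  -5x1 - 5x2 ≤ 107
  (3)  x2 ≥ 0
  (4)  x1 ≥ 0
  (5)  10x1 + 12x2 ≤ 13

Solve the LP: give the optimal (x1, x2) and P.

x1 = 13/10, x2 = 0, minimum P = -13

Extreme points and P = -10x1 - 10x2:
  (0, 0) → P = 0
  (13/10, 0) → P = -13
  (0, 13/12) → P = -65/6

At the optimal vertex, x2 = 0 and 10x1 + 12x2 = 13.
Solving simultaneously gives x1 = 13/10, x2 = 0.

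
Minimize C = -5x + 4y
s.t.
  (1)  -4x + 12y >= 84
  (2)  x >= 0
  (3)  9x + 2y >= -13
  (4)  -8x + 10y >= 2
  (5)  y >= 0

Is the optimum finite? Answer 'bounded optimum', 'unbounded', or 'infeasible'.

From the feasible point (0, 7), moving in the direction (10, 8) keeps every constraint satisfied while C decreases without bound.

unbounded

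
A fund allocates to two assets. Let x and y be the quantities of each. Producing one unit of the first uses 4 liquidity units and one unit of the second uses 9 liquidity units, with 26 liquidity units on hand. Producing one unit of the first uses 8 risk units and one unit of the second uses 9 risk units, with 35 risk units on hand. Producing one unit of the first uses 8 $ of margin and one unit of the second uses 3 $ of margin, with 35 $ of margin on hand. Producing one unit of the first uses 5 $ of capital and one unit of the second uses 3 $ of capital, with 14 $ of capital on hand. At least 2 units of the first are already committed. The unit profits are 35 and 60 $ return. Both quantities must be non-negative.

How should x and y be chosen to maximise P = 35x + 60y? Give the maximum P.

x = 2, y = 4/3, maximum P = 150

Feasible corners and P = 35x + 60y:
  (14/5, 0) → P = 98
  (2, 0) → P = 70
  (2, 4/3) → P = 150

At the optimal vertex, 5x + 3y = 14 and x = 2.
Solving simultaneously gives x = 2, y = 4/3.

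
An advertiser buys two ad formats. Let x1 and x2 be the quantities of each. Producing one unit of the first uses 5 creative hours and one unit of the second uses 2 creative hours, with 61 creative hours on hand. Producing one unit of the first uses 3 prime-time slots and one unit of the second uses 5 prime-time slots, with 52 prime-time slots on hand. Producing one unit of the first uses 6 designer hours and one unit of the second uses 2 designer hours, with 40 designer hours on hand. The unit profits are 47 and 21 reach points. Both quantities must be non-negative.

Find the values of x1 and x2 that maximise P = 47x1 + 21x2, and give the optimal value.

x1 = 4, x2 = 8, maximum P = 356

Corner points and P = 47x1 + 21x2:
  (0, 0) → P = 0
  (0, 52/5) → P = 1092/5
  (20/3, 0) → P = 940/3
  (4, 8) → P = 356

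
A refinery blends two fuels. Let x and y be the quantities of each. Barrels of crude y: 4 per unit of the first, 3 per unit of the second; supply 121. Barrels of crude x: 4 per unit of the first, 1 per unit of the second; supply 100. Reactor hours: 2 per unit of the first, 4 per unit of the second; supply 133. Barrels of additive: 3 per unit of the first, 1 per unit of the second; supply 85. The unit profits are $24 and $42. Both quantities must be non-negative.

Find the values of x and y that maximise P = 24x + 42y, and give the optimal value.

x = 17/2, y = 29, maximum P = 1422

Corner points and P = 24x + 42y:
  (0, 0) → P = 0
  (0, 133/4) → P = 2793/2
  (25, 0) → P = 600
  (179/8, 21/2) → P = 978
  (17/2, 29) → P = 1422

At the optimal vertex, 4x + 3y = 121 and 2x + 4y = 133.
Solving simultaneously gives x = 17/2, y = 29.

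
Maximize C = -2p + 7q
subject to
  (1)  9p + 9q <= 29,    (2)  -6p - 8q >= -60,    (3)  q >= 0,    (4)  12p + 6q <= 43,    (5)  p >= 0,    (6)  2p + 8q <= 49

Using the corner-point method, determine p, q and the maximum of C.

p = 0, q = 29/9, maximum C = 203/9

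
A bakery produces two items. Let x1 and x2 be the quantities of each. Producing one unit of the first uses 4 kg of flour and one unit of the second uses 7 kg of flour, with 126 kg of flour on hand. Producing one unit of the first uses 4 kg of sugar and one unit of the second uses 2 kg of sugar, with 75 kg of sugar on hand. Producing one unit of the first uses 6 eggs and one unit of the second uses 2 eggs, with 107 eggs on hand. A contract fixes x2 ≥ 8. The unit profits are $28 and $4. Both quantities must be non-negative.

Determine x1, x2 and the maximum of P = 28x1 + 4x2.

x1 = 59/4, x2 = 8, maximum P = 445

Feasible corners and P = 28x1 + 4x2:
  (0, 18) → P = 72
  (0, 8) → P = 32
  (273/20, 51/5) → P = 423
  (59/4, 8) → P = 445

At the optimal vertex, 4x1 + 2x2 = 75 and x2 = 8.
Solving simultaneously gives x1 = 59/4, x2 = 8.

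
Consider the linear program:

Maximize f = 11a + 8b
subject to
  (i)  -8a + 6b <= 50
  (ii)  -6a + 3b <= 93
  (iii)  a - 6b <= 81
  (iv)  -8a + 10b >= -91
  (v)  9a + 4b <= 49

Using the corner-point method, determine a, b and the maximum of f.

a = 47/43, b = 421/43, maximum f = 3885/43

The binding constraints are -8a + 6b = 50 and 9a + 4b = 49.
Solving simultaneously gives a = 47/43, b = 421/43.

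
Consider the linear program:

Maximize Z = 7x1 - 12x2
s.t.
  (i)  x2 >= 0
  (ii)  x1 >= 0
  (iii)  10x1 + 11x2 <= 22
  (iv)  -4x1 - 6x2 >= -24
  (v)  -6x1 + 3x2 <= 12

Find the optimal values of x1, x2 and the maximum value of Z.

Vertices and Z = 7x1 - 12x2:
  (0, 0) → Z = 0
  (11/5, 0) → Z = 77/5
  (0, 2) → Z = -24

x1 = 11/5, x2 = 0, maximum Z = 77/5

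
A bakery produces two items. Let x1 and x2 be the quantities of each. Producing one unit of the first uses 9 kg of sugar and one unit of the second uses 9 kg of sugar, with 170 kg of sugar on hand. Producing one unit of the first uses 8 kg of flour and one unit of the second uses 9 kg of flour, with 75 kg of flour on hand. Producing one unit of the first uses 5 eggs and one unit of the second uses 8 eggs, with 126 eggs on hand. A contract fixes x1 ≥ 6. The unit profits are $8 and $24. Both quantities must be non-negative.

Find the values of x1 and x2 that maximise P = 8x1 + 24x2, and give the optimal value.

x1 = 6, x2 = 3, maximum P = 120

Vertices and P = 8x1 + 24x2:
  (75/8, 0) → P = 75
  (6, 0) → P = 48
  (6, 3) → P = 120

At the optimal vertex, 8x1 + 9x2 = 75 and x1 = 6.
Solving simultaneously gives x1 = 6, x2 = 3.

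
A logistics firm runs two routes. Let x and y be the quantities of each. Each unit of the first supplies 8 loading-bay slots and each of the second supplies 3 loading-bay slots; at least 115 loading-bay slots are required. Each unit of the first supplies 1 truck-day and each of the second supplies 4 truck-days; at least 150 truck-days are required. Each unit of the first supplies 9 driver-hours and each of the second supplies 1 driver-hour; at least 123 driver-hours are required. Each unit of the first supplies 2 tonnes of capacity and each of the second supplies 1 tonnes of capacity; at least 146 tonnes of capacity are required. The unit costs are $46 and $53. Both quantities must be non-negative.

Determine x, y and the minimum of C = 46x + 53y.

x = 62, y = 22, minimum C = 4018

The feasible region is unbounded (it extends along (0, 1), (1, 0)), but C strictly increases along every unbounded feasible direction, so there is no improving ray and the minimum is attained at a vertex.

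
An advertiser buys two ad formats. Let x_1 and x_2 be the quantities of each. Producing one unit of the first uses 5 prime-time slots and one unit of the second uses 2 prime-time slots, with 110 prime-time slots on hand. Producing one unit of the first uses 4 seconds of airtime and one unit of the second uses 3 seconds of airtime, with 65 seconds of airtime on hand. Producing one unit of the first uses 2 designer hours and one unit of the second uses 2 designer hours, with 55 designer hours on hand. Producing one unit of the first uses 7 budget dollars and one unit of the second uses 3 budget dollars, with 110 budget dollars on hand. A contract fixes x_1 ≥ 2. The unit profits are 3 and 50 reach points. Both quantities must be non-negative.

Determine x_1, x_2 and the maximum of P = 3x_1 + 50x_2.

x_1 = 2, x_2 = 19, maximum P = 956

Extreme points and P = 3x_1 + 50x_2:
  (110/7, 0) → P = 330/7
  (2, 0) → P = 6
  (15, 5/3) → P = 385/3
  (2, 19) → P = 956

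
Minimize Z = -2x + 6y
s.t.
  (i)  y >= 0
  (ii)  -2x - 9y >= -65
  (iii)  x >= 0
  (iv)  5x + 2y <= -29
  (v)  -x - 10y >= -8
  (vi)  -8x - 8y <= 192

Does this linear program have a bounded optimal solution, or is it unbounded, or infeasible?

The boundaries y = 0 and x = 0 meet at (0, 0), but that point violates 5x + 2y ≤ -29. Every candidate vertex is excluded by some other constraint, so the feasible region is empty.

infeasible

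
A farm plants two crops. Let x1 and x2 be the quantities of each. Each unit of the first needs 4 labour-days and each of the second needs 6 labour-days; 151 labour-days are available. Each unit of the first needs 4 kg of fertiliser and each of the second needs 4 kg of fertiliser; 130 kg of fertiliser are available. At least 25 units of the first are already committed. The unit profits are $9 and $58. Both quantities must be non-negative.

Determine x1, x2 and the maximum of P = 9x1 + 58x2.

At the optimal vertex, 4x1 + 4x2 = 130 and x1 = 25.
Solving simultaneously gives x1 = 25, x2 = 15/2.

x1 = 25, x2 = 15/2, maximum P = 660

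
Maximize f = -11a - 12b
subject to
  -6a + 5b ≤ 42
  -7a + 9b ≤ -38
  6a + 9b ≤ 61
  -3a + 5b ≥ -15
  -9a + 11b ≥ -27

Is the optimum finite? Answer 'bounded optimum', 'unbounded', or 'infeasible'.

The boundaries -6a + 5b = 42 and 6a + 9b = 61 meet at (-73/84, 103/14), but that point violates -7a + 9b ≤ -38. Every candidate vertex is excluded by some other constraint, so the feasible region is empty.

infeasible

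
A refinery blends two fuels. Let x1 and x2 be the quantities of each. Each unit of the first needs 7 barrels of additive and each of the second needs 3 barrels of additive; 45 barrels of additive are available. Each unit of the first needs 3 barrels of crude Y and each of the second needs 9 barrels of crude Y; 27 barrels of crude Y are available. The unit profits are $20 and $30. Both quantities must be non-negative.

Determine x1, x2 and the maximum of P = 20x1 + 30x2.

Vertices and P = 20x1 + 30x2:
  (0, 0) → P = 0
  (0, 3) → P = 90
  (45/7, 0) → P = 900/7
  (6, 1) → P = 150

At the optimal vertex, 7x1 + 3x2 = 45 and 3x1 + 9x2 = 27.
Solving simultaneously gives x1 = 6, x2 = 1.

x1 = 6, x2 = 1, maximum P = 150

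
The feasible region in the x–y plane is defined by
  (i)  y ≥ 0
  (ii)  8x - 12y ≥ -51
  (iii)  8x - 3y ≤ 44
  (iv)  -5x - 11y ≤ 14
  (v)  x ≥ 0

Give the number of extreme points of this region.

4

Pairwise boundary intersections that survive every other constraint:
  (11/2, 0)
  (0, 0)
  (227/24, 95/9)
  (0, 17/4)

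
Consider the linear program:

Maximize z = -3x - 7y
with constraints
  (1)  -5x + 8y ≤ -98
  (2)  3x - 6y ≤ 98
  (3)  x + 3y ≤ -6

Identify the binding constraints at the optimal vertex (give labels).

Extreme points and z = -3x - 7y:
  (-98/3, -98/3) → z = 980/3
  (246/23, -128/23) → z = 158/23
  (86/5, -116/15) → z = 38/15

The maximum is at (-98/3, -98/3). Substituting into each constraint, equality holds for (1) and (2); the remaining constraints have slack.

(1) and (2)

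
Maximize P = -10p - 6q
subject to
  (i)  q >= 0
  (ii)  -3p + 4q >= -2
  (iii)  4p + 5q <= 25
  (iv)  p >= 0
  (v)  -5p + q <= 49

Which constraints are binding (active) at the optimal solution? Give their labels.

(i) and (iv)

Feasible corners and P = -10p - 6q:
  (2/3, 0) → P = -20/3
  (0, 0) → P = 0
  (110/31, 67/31) → P = -1502/31
  (0, 5) → P = -30

The maximum is at (0, 0). Substituting into each constraint, equality holds for (i) and (iv); the remaining constraints have slack.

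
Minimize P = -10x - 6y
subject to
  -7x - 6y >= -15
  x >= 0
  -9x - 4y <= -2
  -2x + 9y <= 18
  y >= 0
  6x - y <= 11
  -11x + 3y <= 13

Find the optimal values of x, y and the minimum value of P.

x = 81/43, y = 13/43, minimum P = -888/43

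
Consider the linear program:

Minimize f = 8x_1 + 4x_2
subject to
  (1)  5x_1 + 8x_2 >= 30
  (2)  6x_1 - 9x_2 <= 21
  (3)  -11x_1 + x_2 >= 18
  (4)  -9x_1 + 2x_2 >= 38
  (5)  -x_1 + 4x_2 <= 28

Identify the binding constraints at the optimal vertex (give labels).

Corner points and f = 8x_1 + 4x_2:
  (-122/41, 230/41) → f = -56/41
  (-26/7, 85/14) → f = -38/7
  (-48/17, 107/17) → f = 44/17

The minimum is at (-26/7, 85/14). Substituting into each constraint, equality holds for (1) and (5); the remaining constraints have slack.

(1) and (5)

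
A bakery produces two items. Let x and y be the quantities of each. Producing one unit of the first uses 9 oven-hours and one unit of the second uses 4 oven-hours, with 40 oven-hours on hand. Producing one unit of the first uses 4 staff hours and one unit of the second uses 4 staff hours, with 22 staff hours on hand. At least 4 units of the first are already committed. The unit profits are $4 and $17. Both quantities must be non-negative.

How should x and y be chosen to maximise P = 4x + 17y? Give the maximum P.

Feasible corners and P = 4x + 17y:
  (40/9, 0) → P = 160/9
  (4, 0) → P = 16
  (4, 1) → P = 33

The binding constraints are 9x + 4y = 40 and x = 4.
Solving simultaneously gives x = 4, y = 1.

x = 4, y = 1, maximum P = 33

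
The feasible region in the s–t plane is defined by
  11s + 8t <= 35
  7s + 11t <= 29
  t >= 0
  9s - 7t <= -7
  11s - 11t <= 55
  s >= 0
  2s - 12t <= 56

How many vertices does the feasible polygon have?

The feasible vertices (each the meet of two boundaries and inside every other half-plane) are:
  (63/74, 155/74)
  (0, 29/11)
  (0, 1)

3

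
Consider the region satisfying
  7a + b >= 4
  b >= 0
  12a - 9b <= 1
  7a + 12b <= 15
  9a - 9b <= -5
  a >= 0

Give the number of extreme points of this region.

Of the 15 pairwise boundary intersections, those satisfying every inequality are:
  (3/7, 1)
  (31/72, 71/72)
  (25/57, 170/171)

3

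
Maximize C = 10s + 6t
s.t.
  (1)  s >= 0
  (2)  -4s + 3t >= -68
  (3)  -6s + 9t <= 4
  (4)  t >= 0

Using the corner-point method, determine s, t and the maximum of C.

s = 104/3, t = 212/9, maximum C = 488

The optimum lies where -4s + 3t = -68 and -6s + 9t = 4.
Solving simultaneously gives s = 104/3, t = 212/9.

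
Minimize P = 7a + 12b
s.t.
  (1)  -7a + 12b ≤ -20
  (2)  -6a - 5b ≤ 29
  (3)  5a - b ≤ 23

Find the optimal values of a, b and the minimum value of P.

Feasible corners and P = 7a + 12b:
  (-248/107, -323/107) → P = -5612/107
  (256/53, 61/53) → P = 2524/53
  (86/31, -283/31) → P = -2794/31

a = 86/31, b = -283/31, minimum P = -2794/31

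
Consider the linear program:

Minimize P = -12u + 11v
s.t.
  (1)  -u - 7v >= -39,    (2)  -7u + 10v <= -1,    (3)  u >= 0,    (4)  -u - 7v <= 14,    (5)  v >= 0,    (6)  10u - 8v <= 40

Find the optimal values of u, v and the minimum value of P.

u = 4, v = 0, minimum P = -48

Corner points and P = -12u + 11v:
  (397/59, 272/59) → P = -1772/59
  (296/39, 175/39) → P = -1627/39
  (1/7, 0) → P = -12/7
  (4, 0) → P = -48

The binding constraints are v = 0 and 10u - 8v = 40.
Solving simultaneously gives u = 4, v = 0.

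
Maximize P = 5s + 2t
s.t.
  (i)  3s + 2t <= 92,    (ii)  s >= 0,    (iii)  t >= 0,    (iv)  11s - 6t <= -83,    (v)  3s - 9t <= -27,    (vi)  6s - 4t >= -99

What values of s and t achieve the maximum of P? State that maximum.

s = 193/20, t = 1261/40, maximum P = 1113/10

Extreme points and P = 5s + 2t:
  (193/20, 1261/40) → P = 1113/10
  (85/12, 283/8) → P = 637/6
  (0, 83/6) → P = 83/3
  (0, 99/4) → P = 99/2

At the optimal vertex, 3s + 2t = 92 and 11s - 6t = -83.
Solving simultaneously gives s = 193/20, t = 1261/40.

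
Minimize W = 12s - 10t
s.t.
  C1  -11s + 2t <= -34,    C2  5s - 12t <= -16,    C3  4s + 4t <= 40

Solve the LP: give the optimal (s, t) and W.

Vertices and W = 12s - 10t:
  (220/61, 173/61) → W = 910/61
  (54/13, 76/13) → W = -112/13
  (104/17, 66/17) → W = 588/17

s = 54/13, t = 76/13, minimum W = -112/13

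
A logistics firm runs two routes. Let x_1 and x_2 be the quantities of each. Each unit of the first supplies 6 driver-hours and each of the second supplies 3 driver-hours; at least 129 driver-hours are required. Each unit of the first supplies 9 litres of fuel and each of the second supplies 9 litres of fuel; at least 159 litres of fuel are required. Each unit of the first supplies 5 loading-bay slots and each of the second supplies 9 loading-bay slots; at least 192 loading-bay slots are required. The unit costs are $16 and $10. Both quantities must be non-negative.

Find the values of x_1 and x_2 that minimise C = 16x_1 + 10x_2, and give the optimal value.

The feasible region is unbounded (it extends along (0, 1), (1, 0)), but C strictly increases along every unbounded feasible direction, so there is no improving ray and the minimum is attained at a vertex.

x_1 = 15, x_2 = 13, minimum C = 370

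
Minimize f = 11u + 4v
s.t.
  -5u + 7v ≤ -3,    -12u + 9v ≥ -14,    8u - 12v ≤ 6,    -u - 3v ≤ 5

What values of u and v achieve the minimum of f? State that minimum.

u = -13/11, v = -14/11, minimum f = -199/11

The binding constraints are -5u + 7v = -3 and -u - 3v = 5.
Solving simultaneously gives u = -13/11, v = -14/11.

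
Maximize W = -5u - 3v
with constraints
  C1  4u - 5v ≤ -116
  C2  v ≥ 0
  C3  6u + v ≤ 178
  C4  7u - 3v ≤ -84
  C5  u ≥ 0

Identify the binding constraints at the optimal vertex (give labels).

Extreme points and W = -5u - 3v:
  (18, 70) → W = -300
  (0, 178) → W = -534
  (0, 28) → W = -84

The maximum is at (0, 28). Substituting into each constraint, equality holds for C4 and C5; the remaining constraints have slack.

C4 and C5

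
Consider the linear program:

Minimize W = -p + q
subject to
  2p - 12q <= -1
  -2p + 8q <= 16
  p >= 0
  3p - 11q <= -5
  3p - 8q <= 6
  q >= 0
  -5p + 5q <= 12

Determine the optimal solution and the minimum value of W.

Extreme points and W = -p + q:
  (0, 2) → W = 2
  (22, 15/2) → W = -29/2
  (0, 5/11) → W = 5/11
  (106/9, 11/3) → W = -73/9

p = 22, q = 15/2, minimum W = -29/2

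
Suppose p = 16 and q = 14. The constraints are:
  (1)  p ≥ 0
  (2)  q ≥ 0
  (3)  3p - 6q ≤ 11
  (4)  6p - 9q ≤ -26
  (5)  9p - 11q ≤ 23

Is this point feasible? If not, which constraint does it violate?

(1): 16 ≥ 0 ✓
(2): 14 ≥ 0 ✓
(3): -36 ≤ 11 ✓
(4): -30 ≤ -26 ✓
(5): -10 ≤ 23 ✓

feasible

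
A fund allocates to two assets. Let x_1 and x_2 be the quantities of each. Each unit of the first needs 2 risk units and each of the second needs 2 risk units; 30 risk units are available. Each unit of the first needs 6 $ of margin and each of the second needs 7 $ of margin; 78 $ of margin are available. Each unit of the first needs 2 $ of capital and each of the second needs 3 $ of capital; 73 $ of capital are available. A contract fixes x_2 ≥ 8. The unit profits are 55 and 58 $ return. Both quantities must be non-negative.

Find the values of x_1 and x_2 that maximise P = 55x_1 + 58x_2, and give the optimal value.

Feasible corners and P = 55x_1 + 58x_2:
  (0, 78/7) → P = 4524/7
  (0, 8) → P = 464
  (11/3, 8) → P = 1997/3

The optimum lies where 6x_1 + 7x_2 = 78 and x_2 = 8.
Solving simultaneously gives x_1 = 11/3, x_2 = 8.

x_1 = 11/3, x_2 = 8, maximum P = 1997/3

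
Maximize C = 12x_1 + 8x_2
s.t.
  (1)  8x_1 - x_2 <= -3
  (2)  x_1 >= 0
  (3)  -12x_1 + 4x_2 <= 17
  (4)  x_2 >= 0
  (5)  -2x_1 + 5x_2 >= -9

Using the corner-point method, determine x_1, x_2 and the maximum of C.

x_1 = 1/4, x_2 = 5, maximum C = 43

Extreme points and C = 12x_1 + 8x_2:
  (0, 3) → C = 24
  (1/4, 5) → C = 43
  (0, 17/4) → C = 34

The optimum lies where 8x_1 - x_2 = -3 and -12x_1 + 4x_2 = 17.
Solving simultaneously gives x_1 = 1/4, x_2 = 5.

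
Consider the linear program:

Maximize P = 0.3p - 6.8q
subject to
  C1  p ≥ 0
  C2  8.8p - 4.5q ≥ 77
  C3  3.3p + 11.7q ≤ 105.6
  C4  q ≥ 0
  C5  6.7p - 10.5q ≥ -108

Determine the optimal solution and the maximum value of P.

Feasible corners and P = 0.3p - 6.8q:
  (1390/119, 682/119) → P = -21103/595
  (35/4, 0) → P = 21/8
  (32, 0) → P = 48/5

The binding constraints are 3.3p + 11.7q = 105.6 and q = 0.
Solving simultaneously gives p = 32, q = 0.

p = 32, q = 0, maximum P = 9.6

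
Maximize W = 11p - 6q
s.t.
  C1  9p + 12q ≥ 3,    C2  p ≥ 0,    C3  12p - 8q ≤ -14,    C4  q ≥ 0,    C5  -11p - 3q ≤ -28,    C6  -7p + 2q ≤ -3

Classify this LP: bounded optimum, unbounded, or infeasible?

From the feasible point (13/8, 67/16), moving in the direction (8, 12) keeps every constraint satisfied while W increases without bound.

unbounded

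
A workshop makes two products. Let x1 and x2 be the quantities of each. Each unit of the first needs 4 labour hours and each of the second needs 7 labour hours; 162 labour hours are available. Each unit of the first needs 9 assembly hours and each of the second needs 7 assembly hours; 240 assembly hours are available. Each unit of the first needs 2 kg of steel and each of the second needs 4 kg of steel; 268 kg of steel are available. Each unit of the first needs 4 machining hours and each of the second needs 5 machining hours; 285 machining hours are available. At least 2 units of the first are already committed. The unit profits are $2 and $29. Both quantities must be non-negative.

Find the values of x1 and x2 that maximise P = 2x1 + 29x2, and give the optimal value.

Corner points and P = 2x1 + 29x2:
  (80/3, 0) → P = 160/3
  (2, 0) → P = 4
  (78/5, 498/35) → P = 15534/35
  (2, 22) → P = 642

The binding constraints are 4x1 + 7x2 = 162 and x1 = 2.
Solving simultaneously gives x1 = 2, x2 = 22.

x1 = 2, x2 = 22, maximum P = 642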